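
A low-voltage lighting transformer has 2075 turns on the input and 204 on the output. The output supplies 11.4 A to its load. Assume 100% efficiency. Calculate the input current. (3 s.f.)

I_in ≈ 1.12 A

For an ideal transformer I_in/I_out = N_out/N_in, so I_in = 11.4 × 204/2075 = 1.12 A.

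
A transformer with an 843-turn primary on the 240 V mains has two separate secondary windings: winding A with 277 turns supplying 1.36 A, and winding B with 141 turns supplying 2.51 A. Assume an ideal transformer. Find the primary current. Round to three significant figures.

I_p ≈ 0.867 A

V_A = 240 × 277/843 = 78.861 V; V_B = 240 × 141/843 = 40.142 V.
P_out = V_A I_A + V_B I_B = 78.861×1.36 + 40.142×2.51 = 107.25 + 100.76 = 208.01 W.
Ideal ⇒ P_in = P_out, so I_p = P_out/V_p = 208.01/240 = 0.867 A.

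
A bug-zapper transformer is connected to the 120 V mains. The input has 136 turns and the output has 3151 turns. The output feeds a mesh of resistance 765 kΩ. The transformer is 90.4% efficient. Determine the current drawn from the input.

V_out = 120 × 3151/136 = 2780.3 V.
I_out = V_out/R = 2780.3/765000 = 0.0036344 A.
P_out = V_out I_out = 2780.3 × 0.0036344 = 10.105 W.
P_in = P_out/η = 10.105/0.904 = 11.178 W.
I_in = P_in/V_in = 11.178/120 = 0.0931 A.

I_in ≈ 0.0931 A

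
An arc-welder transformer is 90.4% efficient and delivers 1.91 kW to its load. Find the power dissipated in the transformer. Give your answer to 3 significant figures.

P_loss ≈ 203 W

P_in = P_out/η = 1910/0.904 = 2112.83 W.
P_loss = P_in − P_out = 2112.83 − 1910 = 203 W.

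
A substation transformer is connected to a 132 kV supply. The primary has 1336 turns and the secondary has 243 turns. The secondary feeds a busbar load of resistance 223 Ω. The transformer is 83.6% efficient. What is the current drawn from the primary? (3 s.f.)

V_s = 132000 × 243/1336 = 24009 V.
I_s = V_s/R = 24009/223 = 107.66 A.
P_out = V_s I_s = 24009 × 107.66 = 2.5849×10^6 W.
P_in = P_out/η = 2.5849×10^6/0.836 = 3.0920×10^6 W.
I_p = P_in/V_p = 3.0920×10^6/132000 = 23.4 A.

I_p ≈ 23.4 A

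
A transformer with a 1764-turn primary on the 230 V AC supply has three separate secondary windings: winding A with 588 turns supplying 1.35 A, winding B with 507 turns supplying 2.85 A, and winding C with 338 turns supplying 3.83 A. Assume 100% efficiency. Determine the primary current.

I_p ≈ 2.00 A

V_A = 230 × 588/1764 = 76.667 V; V_B = 230 × 507/1764 = 66.105 V; V_C = 230 × 338/1764 = 44.070 V.
P_out = V_A I_A + V_B I_B + V_C I_C = 76.667×1.35 + 66.105×2.85 + 44.070×3.83 = 103.50 + 188.40 + 168.79 = 460.69 W.
Ideal ⇒ P_in = P_out, so I_p = P_out/V_p = 460.69/230 = 2.00 A.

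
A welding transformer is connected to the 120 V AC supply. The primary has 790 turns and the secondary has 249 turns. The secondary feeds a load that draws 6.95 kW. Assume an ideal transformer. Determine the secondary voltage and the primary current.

V_s = V_p × N_s/N_p = 120 × 249/790 = 37.823 V.
I_s = P/V_s = 6950/37.823 = 183.75 A.
I_p = I_s × N_s/N_p = 183.75 × 249/790 = 57.9 A.

V_s ≈ 37.8 V, I_p ≈ 57.9 A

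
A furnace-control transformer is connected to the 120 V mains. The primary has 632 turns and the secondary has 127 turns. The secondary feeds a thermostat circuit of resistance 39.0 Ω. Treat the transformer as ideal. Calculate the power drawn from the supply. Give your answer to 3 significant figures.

P ≈ 14.9 W

V_s = V_p × N_s/N_p = 120 × 127/632 = 24.114 V.
I_s = V_s/R = 24.114/39.0 = 0.61831 A.
I_p = I_s × N_s/N_p = 0.61831 × 127/632 = 0.12425 A.
P = V_p I_p = 120 × 0.12425 = 14.9 W.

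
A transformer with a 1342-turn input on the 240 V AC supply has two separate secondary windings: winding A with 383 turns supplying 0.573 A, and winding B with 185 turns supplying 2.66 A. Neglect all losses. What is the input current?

V_A = 240 × 383/1342 = 68.495 V; V_B = 240 × 185/1342 = 33.085 V.
P_out = V_A I_A + V_B I_B = 68.495×0.573 + 33.085×2.66 = 39.248 + 88.006 = 127.25 W.
Ideal ⇒ P_in = P_out, so I_in = P_out/V_in = 127.25/240 = 0.530 A.

I_in ≈ 0.530 A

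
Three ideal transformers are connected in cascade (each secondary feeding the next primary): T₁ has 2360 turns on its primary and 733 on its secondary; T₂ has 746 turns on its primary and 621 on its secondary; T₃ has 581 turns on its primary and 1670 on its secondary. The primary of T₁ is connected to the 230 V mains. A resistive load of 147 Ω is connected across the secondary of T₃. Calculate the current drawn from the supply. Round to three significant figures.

I_supply ≈ 0.864 A

Secondary of T₁: V = 230.00 × 733/2360 = 71.436 V.
Secondary of T₂: V = 71.436 × 621/746 = 59.467 V.
Secondary of T₃: V = 59.467 × 1670/581 = 170.93 V.
I_load = 170.93/147 = 1.1628 A, so P_out = 170.93 × 1.1628 = 198.75 W.
All ideal ⇒ P_in = P_out, so I_supply = 198.75/230 = 0.864 A.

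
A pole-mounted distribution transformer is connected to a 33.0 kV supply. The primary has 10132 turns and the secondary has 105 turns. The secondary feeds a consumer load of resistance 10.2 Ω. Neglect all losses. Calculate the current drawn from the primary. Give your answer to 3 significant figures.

I_p ≈ 0.347 A

V_s = V_p × N_s/N_p = 33000 × 105/10132 = 341.99 V.
I_s = V_s/R = 341.99/10.2 = 33.528 A.
For an ideal transformer I_p N_p = I_s N_s, so I_p = 33.528 × 105/10132 = 0.347 A.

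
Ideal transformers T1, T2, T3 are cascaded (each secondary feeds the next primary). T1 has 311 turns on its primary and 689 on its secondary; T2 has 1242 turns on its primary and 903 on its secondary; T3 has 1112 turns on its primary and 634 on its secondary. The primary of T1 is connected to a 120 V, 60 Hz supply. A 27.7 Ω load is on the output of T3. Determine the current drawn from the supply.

I_supply ≈ 3.65 A

Secondary of T1: V = 120.00 × 689/311 = 265.85 V.
Secondary of T2: V = 265.85 × 903/1242 = 193.29 V.
Secondary of T3: V = 193.29 × 634/1112 = 110.20 V.
I_load = 110.20/27.7 = 3.9784 A, so P_out = 110.20 × 3.9784 = 438.43 W.
All ideal ⇒ P_in = P_out, so I_supply = 438.43/120 = 3.65 A.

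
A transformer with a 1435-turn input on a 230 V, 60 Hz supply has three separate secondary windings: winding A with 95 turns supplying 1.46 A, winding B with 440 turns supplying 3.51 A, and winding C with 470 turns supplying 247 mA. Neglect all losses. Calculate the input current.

V_A = 230 × 95/1435 = 15.226 V; V_B = 230 × 440/1435 = 70.523 V; V_C = 230 × 470/1435 = 75.331 V.
P_out = V_A I_A + V_B I_B + V_C I_C = 15.226×1.46 + 70.523×3.51 + 75.331×0.247 = 22.231 + 247.53 + 18.607 = 288.37 W.
Ideal ⇒ P_in = P_out, so I_in = P_out/V_in = 288.37/230 = 1.25 A.

I_in ≈ 1.25 A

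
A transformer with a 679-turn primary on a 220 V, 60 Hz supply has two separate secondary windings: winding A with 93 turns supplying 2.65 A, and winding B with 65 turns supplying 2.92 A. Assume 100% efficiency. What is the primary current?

V_A = 220 × 93/679 = 30.133 V; V_B = 220 × 65/679 = 21.060 V.
P_out = V_A I_A + V_B I_B = 30.133×2.65 + 21.060×2.92 = 79.851 + 61.496 = 141.35 W.
Ideal ⇒ P_in = P_out, so I_p = P_out/V_p = 141.35/220 = 0.642 A.

I_p ≈ 0.642 A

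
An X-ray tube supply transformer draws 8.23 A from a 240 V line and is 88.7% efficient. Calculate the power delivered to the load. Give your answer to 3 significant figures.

P_out ≈ 1750 W

P_in = V_p I_p = 240 × 8.23 = 1975.2 W.
P_out = η P_in = 0.887 × 1975.2 = 1750 W.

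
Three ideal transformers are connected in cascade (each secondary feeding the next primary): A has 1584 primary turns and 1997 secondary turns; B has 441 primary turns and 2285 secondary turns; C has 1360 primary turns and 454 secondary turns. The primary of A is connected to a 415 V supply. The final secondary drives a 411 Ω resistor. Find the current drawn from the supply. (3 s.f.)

I_supply ≈ 4.80 A

After A: V = 415.00 × 1997/1584 = 523.20 V.
After B: V = 523.20 × 2285/441 = 2710.9 V.
After C: V = 2710.9 × 454/1360 = 904.97 V.
I_load = 904.97/411 = 2.2019 A, so P_out = 904.97 × 2.2019 = 1992.6 W.
All ideal ⇒ P_in = P_out, so I_supply = 1992.6/415 = 4.80 A.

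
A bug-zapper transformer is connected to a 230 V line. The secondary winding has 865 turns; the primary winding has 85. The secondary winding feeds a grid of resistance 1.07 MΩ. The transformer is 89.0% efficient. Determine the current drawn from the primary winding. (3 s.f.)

I_p ≈ 0.0250 A

V_s = 230 × 865/85 = 2340.6 V.
I_s = V_s/R = 2340.6/(1.07×10^6) = 0.0021875 A.
P_out = V_s I_s = 2340.6 × 0.0021875 = 5.1200 W.
P_in = P_out/η = 5.1200/0.890 = 5.7528 W.
I_p = P_in/V_p = 5.7528/230 = 0.0250 A.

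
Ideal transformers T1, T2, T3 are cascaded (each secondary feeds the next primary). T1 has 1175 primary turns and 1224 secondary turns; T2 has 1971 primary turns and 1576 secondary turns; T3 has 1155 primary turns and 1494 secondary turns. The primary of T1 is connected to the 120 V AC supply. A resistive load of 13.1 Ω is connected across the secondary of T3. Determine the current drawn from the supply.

I_supply ≈ 10.6 A

Secondary of T1: V = 120.00 × 1224/1175 = 125.00 V.
Secondary of T2: V = 125.00 × 1576/1971 = 99.953 V.
Secondary of T3: V = 99.953 × 1494/1155 = 129.29 V.
I_load = 129.29/13.1 = 9.8694 A, so P_out = 129.29 × 9.8694 = 1276.0 W.
All ideal ⇒ P_in = P_out, so I_supply = 1276.0/120 = 10.6 A.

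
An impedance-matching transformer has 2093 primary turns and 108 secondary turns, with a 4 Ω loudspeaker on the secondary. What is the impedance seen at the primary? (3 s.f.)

Z_p ≈ 1500 Ω

Z_p = (N_p/N_s)² × Z_s = (2093/108)² × 4 = 1500 Ω.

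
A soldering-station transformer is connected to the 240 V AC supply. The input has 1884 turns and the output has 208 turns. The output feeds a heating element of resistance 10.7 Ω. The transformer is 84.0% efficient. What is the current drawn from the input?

I_in ≈ 0.325 A

V_out = 240 × 208/1884 = 26.497 V.
I_out = V_out/R = 26.497/10.7 = 2.4763 A.
P_out = V_out I_out = 26.497 × 2.4763 = 65.615 W.
P_in = P_out/η = 65.615/0.840 = 78.113 W.
I_in = P_in/V_in = 78.113/240 = 0.325 A.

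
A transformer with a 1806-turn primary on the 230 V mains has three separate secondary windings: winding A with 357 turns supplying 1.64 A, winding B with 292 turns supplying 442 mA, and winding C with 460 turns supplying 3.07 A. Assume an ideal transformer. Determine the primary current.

I_p ≈ 1.18 A

V_A = 230 × 357/1806 = 45.465 V; V_B = 230 × 292/1806 = 37.187 V; V_C = 230 × 460/1806 = 58.583 V.
P_out = V_A I_A + V_B I_B + V_C I_C = 45.465×1.64 + 37.187×0.442 + 58.583×3.07 = 74.563 + 16.437 + 179.85 = 270.85 W.
Ideal ⇒ P_in = P_out, so I_p = P_out/V_p = 270.85/230 = 1.18 A.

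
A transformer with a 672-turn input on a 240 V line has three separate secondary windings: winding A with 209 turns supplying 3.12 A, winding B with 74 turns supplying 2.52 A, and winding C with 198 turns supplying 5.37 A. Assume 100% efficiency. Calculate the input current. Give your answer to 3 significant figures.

V_A = 240 × 209/672 = 74.643 V; V_B = 240 × 74/672 = 26.429 V; V_C = 240 × 198/672 = 70.714 V.
P_out = V_A I_A + V_B I_B + V_C I_C = 74.643×3.12 + 26.429×2.52 + 70.714×5.37 = 232.89 + 66.600 + 379.74 = 679.22 W.
Ideal ⇒ P_in = P_out, so I_in = P_out/V_in = 679.22/240 = 2.83 A.

I_in ≈ 2.83 A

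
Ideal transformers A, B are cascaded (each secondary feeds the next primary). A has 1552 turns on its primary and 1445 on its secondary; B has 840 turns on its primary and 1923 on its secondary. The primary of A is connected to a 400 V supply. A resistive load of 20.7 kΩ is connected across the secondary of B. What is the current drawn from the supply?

Secondary of A: V = 400.00 × 1445/1552 = 372.42 V.
Secondary of B: V = 372.42 × 1923/840 = 852.58 V.
I_load = 852.58/20700 = 0.041188 A, so P_out = 852.58 × 0.041188 = 35.116 W.
All ideal ⇒ P_in = P_out, so I_supply = 35.116/400 = 0.0878 A.

I_supply ≈ 0.0878 A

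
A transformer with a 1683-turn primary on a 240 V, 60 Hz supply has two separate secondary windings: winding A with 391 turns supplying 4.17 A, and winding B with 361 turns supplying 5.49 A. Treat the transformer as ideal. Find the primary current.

I_p ≈ 2.15 A

V_A = 240 × 391/1683 = 55.758 V; V_B = 240 × 361/1683 = 51.480 V.
P_out = V_A I_A + V_B I_B = 55.758×4.17 + 51.480×5.49 = 232.51 + 282.62 = 515.13 W.
Ideal ⇒ P_in = P_out, so I_p = P_out/V_p = 515.13/240 = 2.15 A.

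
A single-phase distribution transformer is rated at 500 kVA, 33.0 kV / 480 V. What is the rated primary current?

I_p = S/V_p = 500000/33000 = 15.2 A.

I_p ≈ 15.2 A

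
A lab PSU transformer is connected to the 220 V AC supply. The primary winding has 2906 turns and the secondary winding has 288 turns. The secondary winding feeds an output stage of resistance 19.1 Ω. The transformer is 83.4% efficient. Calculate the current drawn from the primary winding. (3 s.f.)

I_p ≈ 0.136 A

V_s = 220 × 288/2906 = 21.803 V.
I_s = V_s/R = 21.803/19.1 = 1.1415 A.
P_out = V_s I_s = 21.803 × 1.1415 = 24.889 W.
P_in = P_out/η = 24.889/0.834 = 29.843 W.
I_p = P_in/V_p = 29.843/220 = 0.136 A.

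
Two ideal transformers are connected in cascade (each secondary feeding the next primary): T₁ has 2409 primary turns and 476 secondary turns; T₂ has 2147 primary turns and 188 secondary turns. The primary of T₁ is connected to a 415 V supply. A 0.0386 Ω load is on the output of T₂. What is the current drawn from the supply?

Secondary of T₁: V = 415.00 × 476/2409 = 82.001 V.
Secondary of T₂: V = 82.001 × 188/2147 = 7.1803 V.
I_load = 7.1803/0.0386 = 186.02 A, so P_out = 7.1803 × 186.02 = 1335.7 W.
All ideal ⇒ P_in = P_out, so I_supply = 1335.7/415 = 3.22 A.

I_supply ≈ 3.22 A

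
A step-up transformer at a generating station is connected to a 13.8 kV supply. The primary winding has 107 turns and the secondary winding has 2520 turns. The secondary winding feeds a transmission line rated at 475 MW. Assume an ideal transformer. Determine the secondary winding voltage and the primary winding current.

V_s ≈ 325000 V, I_p ≈ 34400 A

V_s = V_p × N_s/N_p = 13800 × 2520/107 = 325010 V.
I_s = P/V_s = 4.75×10^8/325010 = 1461.5 A.
I_p = I_s × N_s/N_p = 1461.5 × 2520/107 = 34400 A.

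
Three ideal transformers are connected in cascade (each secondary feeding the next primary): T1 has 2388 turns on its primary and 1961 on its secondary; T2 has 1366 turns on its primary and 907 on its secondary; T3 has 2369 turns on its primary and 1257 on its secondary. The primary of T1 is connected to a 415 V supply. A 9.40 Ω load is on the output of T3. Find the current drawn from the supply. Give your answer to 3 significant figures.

Secondary of T1: V = 415.00 × 1961/2388 = 340.79 V.
Secondary of T2: V = 340.79 × 907/1366 = 226.28 V.
Secondary of T3: V = 226.28 × 1257/2369 = 120.07 V.
I_load = 120.07/9.40 = 12.773 A, so P_out = 120.07 × 12.773 = 1533.6 W.
All ideal ⇒ P_in = P_out, so I_supply = 1533.6/415 = 3.70 A.

I_supply ≈ 3.70 A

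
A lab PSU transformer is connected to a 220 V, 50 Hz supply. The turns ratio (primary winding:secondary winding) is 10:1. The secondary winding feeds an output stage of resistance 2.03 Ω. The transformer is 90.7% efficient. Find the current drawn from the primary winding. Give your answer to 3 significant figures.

I_p ≈ 1.19 A

V_s = 220 × 1/10 = 22.000 V.
I_s = V_s/R = 22.000/2.03 = 10.837 A.
P_out = V_s I_s = 22.000 × 10.837 = 238.42 W.
P_in = P_out/η = 238.42/0.907 = 262.87 W.
I_p = P_in/V_p = 262.87/220 = 1.19 A.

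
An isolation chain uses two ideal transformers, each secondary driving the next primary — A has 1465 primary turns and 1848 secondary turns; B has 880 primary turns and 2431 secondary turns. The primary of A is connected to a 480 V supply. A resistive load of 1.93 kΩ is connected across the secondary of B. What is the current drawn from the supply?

Secondary of A: V = 480.00 × 1848/1465 = 605.49 V.
Secondary of B: V = 605.49 × 2431/880 = 1672.7 V.
I_load = 1672.7/1930 = 0.86666 A, so P_out = 1672.7 × 0.86666 = 1449.6 W.
All ideal ⇒ P_in = P_out, so I_supply = 1449.6/480 = 3.02 A.

I_supply ≈ 3.02 A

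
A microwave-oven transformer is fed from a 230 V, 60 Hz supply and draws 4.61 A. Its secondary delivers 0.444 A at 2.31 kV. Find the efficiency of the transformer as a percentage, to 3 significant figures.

P_in = 230 × 4.61 = 1060.30 W.
P_out = 2310 × 0.444 = 1025.64 W.
η = P_out/P_in = 1025.64/1060.30 = 0.967.

η ≈ 96.7%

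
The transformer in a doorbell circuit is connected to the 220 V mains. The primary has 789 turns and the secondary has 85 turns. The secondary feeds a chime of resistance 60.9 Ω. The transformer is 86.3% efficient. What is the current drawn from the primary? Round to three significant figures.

I_p ≈ 0.0486 A

V_s = 220 × 85/789 = 23.701 V.
I_s = V_s/R = 23.701/60.9 = 0.38918 A.
P_out = V_s I_s = 23.701 × 0.38918 = 9.2238 W.
P_in = P_out/η = 9.2238/0.863 = 10.688 W.
I_p = P_in/V_p = 10.688/220 = 0.0486 A.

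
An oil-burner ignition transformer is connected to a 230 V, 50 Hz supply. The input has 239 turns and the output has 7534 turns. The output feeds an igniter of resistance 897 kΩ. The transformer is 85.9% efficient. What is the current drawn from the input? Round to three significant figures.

V_out = 230 × 7534/239 = 7250.3 V.
I_out = V_out/R = 7250.3/897000 = 0.0080828 A.
P_out = V_out I_out = 7250.3 × 0.0080828 = 58.603 W.
P_in = P_out/η = 58.603/0.859 = 68.222 W.
I_in = P_in/V_in = 68.222/230 = 0.297 A.

I_in ≈ 0.297 A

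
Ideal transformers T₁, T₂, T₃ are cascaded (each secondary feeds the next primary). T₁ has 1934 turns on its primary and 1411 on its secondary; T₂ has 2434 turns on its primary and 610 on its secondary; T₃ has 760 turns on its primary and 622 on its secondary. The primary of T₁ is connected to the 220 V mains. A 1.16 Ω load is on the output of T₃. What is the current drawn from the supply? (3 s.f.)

After T₁: V = 220.00 × 1411/1934 = 160.51 V.
After T₂: V = 160.51 × 610/2434 = 40.226 V.
After T₃: V = 40.226 × 622/760 = 32.921 V.
I_load = 32.921/1.16 = 28.381 A, so P_out = 32.921 × 28.381 = 934.33 W.
All ideal ⇒ P_in = P_out, so I_supply = 934.33/220 = 4.25 A.

I_supply ≈ 4.25 A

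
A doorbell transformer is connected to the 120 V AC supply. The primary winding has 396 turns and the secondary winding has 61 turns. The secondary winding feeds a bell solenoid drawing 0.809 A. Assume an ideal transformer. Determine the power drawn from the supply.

P ≈ 15.0 W

I_p = I_s × N_s/N_p = 0.809 × 61/396 = 0.12462 A.
P = V_p I_p = 120 × 0.12462 = 15.0 W.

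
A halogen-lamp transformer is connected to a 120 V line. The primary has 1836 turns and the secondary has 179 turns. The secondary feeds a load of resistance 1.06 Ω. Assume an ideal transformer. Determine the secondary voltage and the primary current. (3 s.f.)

V_s = V_p × N_s/N_p = 120 × 179/1836 = 11.699 V.
I_s = V_s/R = 11.699/1.06 = 11.037 A.
I_p = I_s × N_s/N_p = 11.037 × 179/1836 = 1.08 A.

V_s ≈ 11.7 V, I_p ≈ 1.08 A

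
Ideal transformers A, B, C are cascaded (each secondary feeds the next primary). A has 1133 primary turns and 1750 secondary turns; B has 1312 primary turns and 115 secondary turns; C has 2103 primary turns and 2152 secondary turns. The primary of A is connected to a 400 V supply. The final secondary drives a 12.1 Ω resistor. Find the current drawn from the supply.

I_supply ≈ 0.634 A

Secondary of A: V = 400.00 × 1750/1133 = 617.83 V.
Secondary of B: V = 617.83 × 115/1312 = 54.154 V.
Secondary of C: V = 54.154 × 2152/2103 = 55.416 V.
I_load = 55.416/12.1 = 4.5798 A, so P_out = 55.416 × 4.5798 = 253.80 W.
All ideal ⇒ P_in = P_out, so I_supply = 253.80/400 = 0.634 A.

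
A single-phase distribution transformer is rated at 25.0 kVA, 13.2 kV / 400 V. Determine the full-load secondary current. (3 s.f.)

I_s ≈ 62.5 A

I_s = S/V_s = 25000/400 = 62.5 A.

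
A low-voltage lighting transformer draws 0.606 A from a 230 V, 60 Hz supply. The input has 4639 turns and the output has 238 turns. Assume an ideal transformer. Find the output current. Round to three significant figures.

I_out/I_in = N_in/N_out, so I_out = 0.606 × 4639/238 = 11.8 A.

I_out ≈ 11.8 A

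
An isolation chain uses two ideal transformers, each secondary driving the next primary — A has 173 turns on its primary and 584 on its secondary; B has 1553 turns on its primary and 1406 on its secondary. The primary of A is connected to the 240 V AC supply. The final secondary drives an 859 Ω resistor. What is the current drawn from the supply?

I_supply ≈ 2.61 A

After A: V = 240.00 × 584/173 = 810.17 V.
After B: V = 810.17 × 1406/1553 = 733.49 V.
I_load = 733.49/859 = 0.85388 A, so P_out = 733.49 × 0.85388 = 626.31 W.
All ideal ⇒ P_in = P_out, so I_supply = 626.31/240 = 2.61 A.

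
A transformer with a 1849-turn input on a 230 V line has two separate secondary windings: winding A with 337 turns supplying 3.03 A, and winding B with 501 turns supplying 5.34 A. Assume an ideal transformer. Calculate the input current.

I_in ≈ 2.00 A

V_A = 230 × 337/1849 = 41.920 V; V_B = 230 × 501/1849 = 62.320 V.
P_out = V_A I_A + V_B I_B = 41.920×3.03 + 62.320×5.34 = 127.02 + 332.79 = 459.81 W.
Ideal ⇒ P_in = P_out, so I_in = P_out/V_in = 459.81/230 = 2.00 A.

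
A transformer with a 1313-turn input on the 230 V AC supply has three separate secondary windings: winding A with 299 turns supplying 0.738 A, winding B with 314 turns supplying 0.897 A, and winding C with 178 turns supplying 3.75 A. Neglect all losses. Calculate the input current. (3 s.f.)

V_A = 230 × 299/1313 = 52.376 V; V_B = 230 × 314/1313 = 55.004 V; V_C = 230 × 178/1313 = 31.181 V.
P_out = V_A I_A + V_B I_B + V_C I_C = 52.376×0.738 + 55.004×0.897 + 31.181×3.75 = 38.654 + 49.338 + 116.93 = 204.92 W.
Ideal ⇒ P_in = P_out, so I_in = P_out/V_in = 204.92/230 = 0.891 A.

I_in ≈ 0.891 A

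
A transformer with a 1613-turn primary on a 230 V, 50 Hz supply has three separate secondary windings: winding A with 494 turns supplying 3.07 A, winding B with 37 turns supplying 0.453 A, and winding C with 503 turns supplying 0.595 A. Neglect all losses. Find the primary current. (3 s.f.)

V_A = 230 × 494/1613 = 70.440 V; V_B = 230 × 37/1613 = 5.2759 V; V_C = 230 × 503/1613 = 71.723 V.
P_out = V_A I_A + V_B I_B + V_C I_C = 70.440×3.07 + 5.2759×0.453 + 71.723×0.595 = 216.25 + 2.3900 + 42.675 = 261.32 W.
Ideal ⇒ P_in = P_out, so I_p = P_out/V_p = 261.32/230 = 1.14 A.

I_p ≈ 1.14 A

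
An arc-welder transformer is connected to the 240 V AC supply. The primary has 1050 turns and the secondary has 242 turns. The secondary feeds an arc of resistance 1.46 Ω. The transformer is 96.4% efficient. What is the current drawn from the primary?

I_p ≈ 9.06 A

V_s = 240 × 242/1050 = 55.314 V.
I_s = V_s/R = 55.314/1.46 = 37.886 A.
P_out = V_s I_s = 55.314 × 37.886 = 2095.7 W.
P_in = P_out/η = 2095.7/0.964 = 2173.9 W.
I_p = P_in/V_p = 2173.9/240 = 9.06 A.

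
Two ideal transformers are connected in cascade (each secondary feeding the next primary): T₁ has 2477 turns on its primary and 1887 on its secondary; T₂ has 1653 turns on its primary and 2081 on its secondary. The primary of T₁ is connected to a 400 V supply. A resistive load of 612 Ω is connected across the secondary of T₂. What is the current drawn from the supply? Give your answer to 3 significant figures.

I_supply ≈ 0.601 A

Secondary of T₁: V = 400.00 × 1887/2477 = 304.72 V.
Secondary of T₂: V = 304.72 × 2081/1653 = 383.62 V.
I_load = 383.62/612 = 0.62684 A, so P_out = 383.62 × 0.62684 = 240.47 W.
All ideal ⇒ P_in = P_out, so I_supply = 240.47/400 = 0.601 A.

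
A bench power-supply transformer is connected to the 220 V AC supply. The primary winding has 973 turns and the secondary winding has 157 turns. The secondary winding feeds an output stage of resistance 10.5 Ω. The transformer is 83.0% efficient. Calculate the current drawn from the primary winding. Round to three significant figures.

I_p ≈ 0.657 A

V_s = 220 × 157/973 = 35.498 V.
I_s = V_s/R = 35.498/10.5 = 3.3808 A.
P_out = V_s I_s = 35.498 × 3.3808 = 120.01 W.
P_in = P_out/η = 120.01/0.830 = 144.59 W.
I_p = P_in/V_p = 144.59/220 = 0.657 A.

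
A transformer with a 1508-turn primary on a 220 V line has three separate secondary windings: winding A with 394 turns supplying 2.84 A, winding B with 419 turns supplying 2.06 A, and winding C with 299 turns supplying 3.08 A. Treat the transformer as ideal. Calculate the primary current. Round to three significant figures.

V_A = 220 × 394/1508 = 57.480 V; V_B = 220 × 419/1508 = 61.127 V; V_C = 220 × 299/1508 = 43.621 V.
P_out = V_A I_A + V_B I_B + V_C I_C = 57.480×2.84 + 61.127×2.06 + 43.621×3.08 = 163.24 + 125.92 + 134.35 = 423.52 W.
Ideal ⇒ P_in = P_out, so I_p = P_out/V_p = 423.52/220 = 1.93 A.

I_p ≈ 1.93 A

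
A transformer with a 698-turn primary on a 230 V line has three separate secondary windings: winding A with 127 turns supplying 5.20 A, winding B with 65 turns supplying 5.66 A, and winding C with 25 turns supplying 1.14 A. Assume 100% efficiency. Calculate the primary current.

V_A = 230 × 127/698 = 41.848 V; V_B = 230 × 65/698 = 21.418 V; V_C = 230 × 25/698 = 8.2378 V.
P_out = V_A I_A + V_B I_B + V_C I_C = 41.848×5.20 + 21.418×5.66 + 8.2378×1.14 = 217.61 + 121.23 + 9.3911 = 348.23 W.
Ideal ⇒ P_in = P_out, so I_p = P_out/V_p = 348.23/230 = 1.51 A.

I_p ≈ 1.51 A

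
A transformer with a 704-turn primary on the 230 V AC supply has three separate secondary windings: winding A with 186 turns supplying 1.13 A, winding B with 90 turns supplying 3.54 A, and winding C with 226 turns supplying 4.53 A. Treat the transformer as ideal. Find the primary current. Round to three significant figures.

I_p ≈ 2.21 A

V_A = 230 × 186/704 = 60.767 V; V_B = 230 × 90/704 = 29.403 V; V_C = 230 × 226/704 = 73.835 V.
P_out = V_A I_A + V_B I_B + V_C I_C = 60.767×1.13 + 29.403×3.54 + 73.835×4.53 = 68.667 + 104.09 + 334.47 = 507.23 W.
Ideal ⇒ P_in = P_out, so I_p = P_out/V_p = 507.23/230 = 2.21 A.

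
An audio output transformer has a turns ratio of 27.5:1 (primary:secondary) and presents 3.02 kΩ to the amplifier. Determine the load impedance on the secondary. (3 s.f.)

Z_s ≈ 3.99 Ω

Z_s = Z_p/(N_p/N_s)² = 3020/27.5² = 3.99 Ω.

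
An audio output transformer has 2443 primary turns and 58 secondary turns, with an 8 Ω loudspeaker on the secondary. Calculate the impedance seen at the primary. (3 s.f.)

Z_p = (N_p/N_s)² × Z_s = (2443/58)² × 8 = 14200 Ω.

Z_p ≈ 14200 Ω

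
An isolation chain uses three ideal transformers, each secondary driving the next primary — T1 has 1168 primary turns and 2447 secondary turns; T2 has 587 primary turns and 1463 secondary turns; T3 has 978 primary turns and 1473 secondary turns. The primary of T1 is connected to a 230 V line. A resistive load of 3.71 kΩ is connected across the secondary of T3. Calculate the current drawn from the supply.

Secondary of T1: V = 230.00 × 2447/1168 = 481.86 V.
Secondary of T2: V = 481.86 × 1463/587 = 1201.0 V.
Secondary of T3: V = 1201.0 × 1473/978 = 1808.8 V.
I_load = 1808.8/3710 = 0.48755 A, so P_out = 1808.8 × 0.48755 = 881.87 W.
All ideal ⇒ P_in = P_out, so I_supply = 881.87/230 = 3.83 A.

I_supply ≈ 3.83 A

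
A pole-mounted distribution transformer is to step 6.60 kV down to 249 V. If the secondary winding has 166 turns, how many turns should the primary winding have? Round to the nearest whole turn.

N_p/N_s = V_p/V_s, so N_p = 166 × 6600/249 = 4400.0 ≈ 4400 turns.

N_p = 4400 turns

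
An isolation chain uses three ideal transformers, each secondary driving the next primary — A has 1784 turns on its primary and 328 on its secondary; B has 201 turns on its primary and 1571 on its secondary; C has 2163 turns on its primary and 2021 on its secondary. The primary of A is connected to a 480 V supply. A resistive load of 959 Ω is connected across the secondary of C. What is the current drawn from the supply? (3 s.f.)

Secondary of A: V = 480.00 × 328/1784 = 88.251 V.
Secondary of B: V = 88.251 × 1571/201 = 689.76 V.
Secondary of C: V = 689.76 × 2021/2163 = 644.48 V.
I_load = 644.48/959 = 0.67203 A, so P_out = 644.48 × 0.67203 = 433.11 W.
All ideal ⇒ P_in = P_out, so I_supply = 433.11/480 = 0.902 A.

I_supply ≈ 0.902 A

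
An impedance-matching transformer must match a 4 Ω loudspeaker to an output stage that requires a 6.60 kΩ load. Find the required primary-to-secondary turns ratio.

N_p/N_s ≈ 40.6

Z_p/Z_s = (N_p/N_s)², so N_p/N_s = √(6600/4) = √1650 = 40.6.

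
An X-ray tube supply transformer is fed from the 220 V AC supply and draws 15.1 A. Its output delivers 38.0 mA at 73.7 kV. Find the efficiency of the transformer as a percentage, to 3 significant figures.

P_in = 220 × 15.1 = 3322.00 W.
P_out = 73700 × 0.0380 = 2800.60 W.
η = P_out/P_in = 2800.60/3322.00 = 0.843.

η ≈ 84.3%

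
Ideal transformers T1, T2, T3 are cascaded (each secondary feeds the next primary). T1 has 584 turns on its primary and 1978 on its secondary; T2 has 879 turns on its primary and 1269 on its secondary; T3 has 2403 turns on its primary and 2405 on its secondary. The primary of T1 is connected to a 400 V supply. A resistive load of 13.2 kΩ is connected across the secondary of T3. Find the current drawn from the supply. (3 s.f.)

After T1: V = 400.00 × 1978/584 = 1354.8 V.
After T2: V = 1354.8 × 1269/879 = 1955.9 V.
After T3: V = 1955.9 × 2405/2403 = 1957.5 V.
I_load = 1957.5/13200 = 0.14830 A, so P_out = 1957.5 × 0.14830 = 290.30 W.
All ideal ⇒ P_in = P_out, so I_supply = 290.30/400 = 0.726 A.

I_supply ≈ 0.726 A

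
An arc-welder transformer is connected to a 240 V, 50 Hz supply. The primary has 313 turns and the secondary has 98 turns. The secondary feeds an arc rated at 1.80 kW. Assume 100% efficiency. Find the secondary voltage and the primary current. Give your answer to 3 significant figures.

V_s = V_p × N_s/N_p = 240 × 98/313 = 75.144 V.
I_s = P/V_s = 1800/75.144 = 23.954 A.
I_p = I_s × N_s/N_p = 23.954 × 98/313 = 7.50 A.

V_s ≈ 75.1 V, I_p ≈ 7.50 A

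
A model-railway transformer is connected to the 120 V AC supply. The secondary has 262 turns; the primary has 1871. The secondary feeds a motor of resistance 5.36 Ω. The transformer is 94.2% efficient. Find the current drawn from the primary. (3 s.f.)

I_p ≈ 0.466 A

V_s = 120 × 262/1871 = 16.804 V.
I_s = V_s/R = 16.804/5.36 = 3.1350 A.
P_out = V_s I_s = 16.804 × 3.1350 = 52.681 W.
P_in = P_out/η = 52.681/0.942 = 55.924 W.
I_p = P_in/V_p = 55.924/120 = 0.466 A.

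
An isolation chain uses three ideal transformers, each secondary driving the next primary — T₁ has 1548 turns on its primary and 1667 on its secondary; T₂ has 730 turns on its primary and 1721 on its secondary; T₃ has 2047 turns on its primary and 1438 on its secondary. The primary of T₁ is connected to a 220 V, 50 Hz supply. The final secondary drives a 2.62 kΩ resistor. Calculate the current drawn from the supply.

Secondary of T₁: V = 220.00 × 1667/1548 = 236.91 V.
Secondary of T₂: V = 236.91 × 1721/730 = 558.53 V.
Secondary of T₃: V = 558.53 × 1438/2047 = 392.36 V.
I_load = 392.36/2620 = 0.14976 A, so P_out = 392.36 × 0.14976 = 58.759 W.
All ideal ⇒ P_in = P_out, so I_supply = 58.759/220 = 0.267 A.

I_supply ≈ 0.267 A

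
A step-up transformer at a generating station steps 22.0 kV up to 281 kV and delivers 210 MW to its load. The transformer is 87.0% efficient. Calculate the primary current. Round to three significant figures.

I_p ≈ 11000 A

P_in = P_out/η = 2.10×10^8/0.870 = 2.4138×10^8 W.
I_p = P_in/V_p = 2.4138×10^8/22000 = 11000 A.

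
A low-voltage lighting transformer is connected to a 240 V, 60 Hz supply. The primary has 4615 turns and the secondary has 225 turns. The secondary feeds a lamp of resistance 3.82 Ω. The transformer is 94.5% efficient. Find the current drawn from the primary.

V_s = 240 × 225/4615 = 11.701 V.
I_s = V_s/R = 11.701/3.82 = 3.0631 A.
P_out = V_s I_s = 11.701 × 3.0631 = 35.841 W.
P_in = P_out/η = 35.841/0.945 = 37.927 W.
I_p = P_in/V_p = 37.927/240 = 0.158 A.

I_p ≈ 0.158 A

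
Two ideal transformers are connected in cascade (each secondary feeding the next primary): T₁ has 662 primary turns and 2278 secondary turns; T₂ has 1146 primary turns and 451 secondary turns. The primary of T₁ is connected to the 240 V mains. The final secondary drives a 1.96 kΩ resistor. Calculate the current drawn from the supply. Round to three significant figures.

I_supply ≈ 0.225 A

After T₁: V = 240.00 × 2278/662 = 825.86 V.
After T₂: V = 825.86 × 451/1146 = 325.01 V.
I_load = 325.01/1960 = 0.16582 A, so P_out = 325.01 × 0.16582 = 53.894 W.
All ideal ⇒ P_in = P_out, so I_supply = 53.894/240 = 0.225 A.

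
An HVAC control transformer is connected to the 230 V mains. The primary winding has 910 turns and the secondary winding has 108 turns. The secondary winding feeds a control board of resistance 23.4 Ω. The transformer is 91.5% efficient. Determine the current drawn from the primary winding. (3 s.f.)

I_p ≈ 0.151 A

V_s = 230 × 108/910 = 27.297 V.
I_s = V_s/R = 27.297/23.4 = 1.1665 A.
P_out = V_s I_s = 27.297 × 1.1665 = 31.842 W.
P_in = P_out/η = 31.842/0.915 = 34.800 W.
I_p = P_in/V_p = 34.800/230 = 0.151 A.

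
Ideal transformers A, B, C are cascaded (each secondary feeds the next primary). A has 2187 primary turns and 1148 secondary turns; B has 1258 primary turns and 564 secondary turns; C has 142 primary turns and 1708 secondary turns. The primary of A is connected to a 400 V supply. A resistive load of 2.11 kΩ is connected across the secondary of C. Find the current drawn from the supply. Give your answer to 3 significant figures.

After A: V = 400.00 × 1148/2187 = 209.97 V.
After B: V = 209.97 × 564/1258 = 94.135 V.
After C: V = 94.135 × 1708/142 = 1132.3 V.
I_load = 1132.3/2110 = 0.53662 A, so P_out = 1132.3 × 0.53662 = 607.60 W.
All ideal ⇒ P_in = P_out, so I_supply = 607.60/400 = 1.52 A.

I_supply ≈ 1.52 A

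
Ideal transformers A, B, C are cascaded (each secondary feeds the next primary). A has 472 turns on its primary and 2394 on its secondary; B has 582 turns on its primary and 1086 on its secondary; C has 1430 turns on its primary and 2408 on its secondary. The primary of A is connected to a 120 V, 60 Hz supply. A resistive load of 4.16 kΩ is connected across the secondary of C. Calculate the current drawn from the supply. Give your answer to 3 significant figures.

I_supply ≈ 7.33 A

Secondary of A: V = 120.00 × 2394/472 = 608.64 V.
Secondary of B: V = 608.64 × 1086/582 = 1135.7 V.
Secondary of C: V = 1135.7 × 2408/1430 = 1912.5 V.
I_load = 1912.5/4160 = 0.45972 A, so P_out = 1912.5 × 0.45972 = 879.20 W.
All ideal ⇒ P_in = P_out, so I_supply = 879.20/120 = 7.33 A.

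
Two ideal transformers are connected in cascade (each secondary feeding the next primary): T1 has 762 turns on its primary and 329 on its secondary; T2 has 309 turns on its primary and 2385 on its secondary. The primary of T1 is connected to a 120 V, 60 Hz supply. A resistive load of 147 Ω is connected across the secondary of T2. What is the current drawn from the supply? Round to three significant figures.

Secondary of T1: V = 120.00 × 329/762 = 51.811 V.
Secondary of T2: V = 51.811 × 2385/309 = 399.90 V.
I_load = 399.90/147 = 2.7204 A, so P_out = 399.90 × 2.7204 = 1087.9 W.
All ideal ⇒ P_in = P_out, so I_supply = 1087.9/120 = 9.07 A.

I_supply ≈ 9.07 A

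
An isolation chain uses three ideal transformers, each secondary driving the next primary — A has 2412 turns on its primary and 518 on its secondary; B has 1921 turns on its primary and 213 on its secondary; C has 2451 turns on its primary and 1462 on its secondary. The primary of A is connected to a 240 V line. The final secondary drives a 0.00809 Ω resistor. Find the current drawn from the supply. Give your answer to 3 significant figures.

After A: V = 240.00 × 518/2412 = 51.542 V.
After B: V = 51.542 × 213/1921 = 5.7150 V.
After C: V = 5.7150 × 1462/2451 = 3.4089 V.
I_load = 3.4089/0.00809 = 421.38 A, so P_out = 3.4089 × 421.38 = 1436.5 W.
All ideal ⇒ P_in = P_out, so I_supply = 1436.5/240 = 5.99 A.

I_supply ≈ 5.99 A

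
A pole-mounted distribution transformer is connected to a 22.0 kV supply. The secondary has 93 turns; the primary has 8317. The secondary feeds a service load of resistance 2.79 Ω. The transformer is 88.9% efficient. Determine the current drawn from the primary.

V_s = 22000 × 93/8317 = 246.00 V.
I_s = V_s/R = 246.00/2.79 = 88.173 A.
P_out = V_s I_s = 246.00 × 88.173 = 21691 W.
P_in = P_out/η = 21691/0.889 = 24399 W.
I_p = P_in/V_p = 24399/22000 = 1.11 A.

I_p ≈ 1.11 A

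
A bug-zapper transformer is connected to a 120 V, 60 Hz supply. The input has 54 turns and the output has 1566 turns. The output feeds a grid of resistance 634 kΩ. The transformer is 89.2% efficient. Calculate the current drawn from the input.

V_out = 120 × 1566/54 = 3480.0 V.
I_out = V_out/R = 3480.0/634000 = 0.0054890 A.
P_out = V_out I_out = 3480.0 × 0.0054890 = 19.102 W.
P_in = P_out/η = 19.102/0.892 = 21.414 W.
I_in = P_in/V_in = 21.414/120 = 0.178 A.

I_in ≈ 0.178 A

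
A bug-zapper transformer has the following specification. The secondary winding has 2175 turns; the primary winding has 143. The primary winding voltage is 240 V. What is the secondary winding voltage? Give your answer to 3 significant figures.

V_s ≈ 3650 V

V_s/V_p = N_s/N_p, so V_s = 240 × 2175/143 = 3650 V.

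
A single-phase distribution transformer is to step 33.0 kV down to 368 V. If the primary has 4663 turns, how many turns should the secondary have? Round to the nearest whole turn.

N_s/N_p = V_s/V_p, so N_s = 4663 × 368/33000 = 52.0 ≈ 52 turns.

N_s = 52 turns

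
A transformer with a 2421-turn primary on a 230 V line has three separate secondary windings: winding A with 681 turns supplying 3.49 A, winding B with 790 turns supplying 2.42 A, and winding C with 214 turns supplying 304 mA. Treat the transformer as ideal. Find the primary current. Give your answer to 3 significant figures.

I_p ≈ 1.80 A

V_A = 230 × 681/2421 = 64.696 V; V_B = 230 × 790/2421 = 75.052 V; V_C = 230 × 214/2421 = 20.330 V.
P_out = V_A I_A + V_B I_B + V_C I_C = 64.696×3.49 + 75.052×2.42 + 20.330×0.304 = 225.79 + 181.62 + 6.1805 = 413.60 W.
Ideal ⇒ P_in = P_out, so I_p = P_out/V_p = 413.60/230 = 1.80 A.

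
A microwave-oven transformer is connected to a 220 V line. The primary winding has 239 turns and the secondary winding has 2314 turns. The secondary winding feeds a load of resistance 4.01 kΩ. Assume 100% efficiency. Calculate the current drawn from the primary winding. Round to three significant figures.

I_p ≈ 5.14 A

V_s = V_p × N_s/N_p = 220 × 2314/239 = 2130.0 V.
I_s = V_s/R = 2130.0/4010 = 0.53118 A.
For an ideal transformer I_p N_p = I_s N_s, so I_p = 0.53118 × 2314/239 = 5.14 A.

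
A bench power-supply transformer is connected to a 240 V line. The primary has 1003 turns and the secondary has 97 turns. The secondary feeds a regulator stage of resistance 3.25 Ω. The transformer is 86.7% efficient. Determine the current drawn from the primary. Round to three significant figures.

V_s = 240 × 97/1003 = 23.210 V.
I_s = V_s/R = 23.210/3.25 = 7.1417 A.
P_out = V_s I_s = 23.210 × 7.1417 = 165.76 W.
P_in = P_out/η = 165.76/0.867 = 191.19 W.
I_p = P_in/V_p = 191.19/240 = 0.797 A.

I_p ≈ 0.797 A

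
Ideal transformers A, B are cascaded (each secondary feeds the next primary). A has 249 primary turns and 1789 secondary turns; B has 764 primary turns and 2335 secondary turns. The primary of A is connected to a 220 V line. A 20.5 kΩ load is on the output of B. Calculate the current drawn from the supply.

Secondary of A: V = 220.00 × 1789/249 = 1580.6 V.
Secondary of B: V = 1580.6 × 2335/764 = 4830.9 V.
I_load = 4830.9/20500 = 0.23565 A, so P_out = 4830.9 × 0.23565 = 1138.4 W.
All ideal ⇒ P_in = P_out, so I_supply = 1138.4/220 = 5.17 A.

I_supply ≈ 5.17 A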